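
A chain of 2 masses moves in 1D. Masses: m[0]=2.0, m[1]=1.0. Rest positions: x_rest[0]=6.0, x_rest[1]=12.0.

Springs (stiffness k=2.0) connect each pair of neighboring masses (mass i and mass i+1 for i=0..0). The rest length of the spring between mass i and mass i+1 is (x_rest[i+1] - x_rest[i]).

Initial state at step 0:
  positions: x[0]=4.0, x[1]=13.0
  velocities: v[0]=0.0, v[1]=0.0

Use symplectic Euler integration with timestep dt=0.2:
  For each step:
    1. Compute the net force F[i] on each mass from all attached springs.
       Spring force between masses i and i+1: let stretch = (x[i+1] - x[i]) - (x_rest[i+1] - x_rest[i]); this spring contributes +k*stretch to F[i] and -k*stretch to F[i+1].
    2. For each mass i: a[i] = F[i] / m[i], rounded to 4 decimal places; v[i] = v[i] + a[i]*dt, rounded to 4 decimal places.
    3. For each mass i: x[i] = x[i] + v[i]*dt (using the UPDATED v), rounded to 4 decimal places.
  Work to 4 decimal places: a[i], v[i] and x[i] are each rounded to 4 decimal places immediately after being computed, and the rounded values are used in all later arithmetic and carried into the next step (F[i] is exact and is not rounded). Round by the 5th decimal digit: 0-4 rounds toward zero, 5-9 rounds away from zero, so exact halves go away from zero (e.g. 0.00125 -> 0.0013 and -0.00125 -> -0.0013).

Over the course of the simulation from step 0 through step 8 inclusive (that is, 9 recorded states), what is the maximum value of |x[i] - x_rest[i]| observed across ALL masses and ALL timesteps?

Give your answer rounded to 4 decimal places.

Answer: 2.9970

Derivation:
Step 0: x=[4.0000 13.0000] v=[0.0000 0.0000]
Step 1: x=[4.1200 12.7600] v=[0.6000 -1.2000]
Step 2: x=[4.3456 12.3088] v=[1.1280 -2.2560]
Step 3: x=[4.6497 11.7005] v=[1.5206 -3.0413]
Step 4: x=[4.9959 11.0082] v=[1.7308 -3.4616]
Step 5: x=[5.3426 10.3149] v=[1.7333 -3.4665]
Step 6: x=[5.6482 9.7038] v=[1.5278 -3.0554]
Step 7: x=[5.8760 9.2483] v=[1.1389 -2.2776]
Step 8: x=[5.9987 9.0030] v=[0.6134 -1.2265]
Max displacement = 2.9970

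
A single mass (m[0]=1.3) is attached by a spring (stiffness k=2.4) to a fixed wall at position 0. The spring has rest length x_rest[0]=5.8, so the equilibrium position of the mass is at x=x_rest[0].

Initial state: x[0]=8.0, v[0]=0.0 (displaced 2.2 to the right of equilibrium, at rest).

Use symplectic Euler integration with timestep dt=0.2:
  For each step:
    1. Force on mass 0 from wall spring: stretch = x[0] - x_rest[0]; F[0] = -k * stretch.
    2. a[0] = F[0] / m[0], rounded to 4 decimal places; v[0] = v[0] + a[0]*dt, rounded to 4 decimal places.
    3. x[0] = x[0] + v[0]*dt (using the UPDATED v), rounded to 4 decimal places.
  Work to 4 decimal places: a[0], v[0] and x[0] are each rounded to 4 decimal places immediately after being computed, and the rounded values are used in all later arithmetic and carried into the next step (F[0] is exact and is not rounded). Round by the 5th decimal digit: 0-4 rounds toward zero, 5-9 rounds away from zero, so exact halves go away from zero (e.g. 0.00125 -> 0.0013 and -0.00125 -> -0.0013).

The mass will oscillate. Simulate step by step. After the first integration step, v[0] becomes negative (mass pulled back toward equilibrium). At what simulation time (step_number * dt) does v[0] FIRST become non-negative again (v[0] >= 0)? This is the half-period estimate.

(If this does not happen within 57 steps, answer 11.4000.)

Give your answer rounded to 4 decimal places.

Answer: 2.4000

Derivation:
Step 0: x=[8.0000] v=[0.0000]
Step 1: x=[7.8375] v=[-0.8123]
Step 2: x=[7.5246] v=[-1.5646]
Step 3: x=[7.0843] v=[-2.2014]
Step 4: x=[6.5492] v=[-2.6756]
Step 5: x=[5.9588] v=[-2.9522]
Step 6: x=[5.3566] v=[-3.0108]
Step 7: x=[4.7872] v=[-2.8471]
Step 8: x=[4.2926] v=[-2.4731]
Step 9: x=[3.9093] v=[-1.9165]
Step 10: x=[3.6656] v=[-1.2184]
Step 11: x=[3.5795] v=[-0.4303]
Step 12: x=[3.6574] v=[0.3896]
First v>=0 after going negative at step 12, time=2.4000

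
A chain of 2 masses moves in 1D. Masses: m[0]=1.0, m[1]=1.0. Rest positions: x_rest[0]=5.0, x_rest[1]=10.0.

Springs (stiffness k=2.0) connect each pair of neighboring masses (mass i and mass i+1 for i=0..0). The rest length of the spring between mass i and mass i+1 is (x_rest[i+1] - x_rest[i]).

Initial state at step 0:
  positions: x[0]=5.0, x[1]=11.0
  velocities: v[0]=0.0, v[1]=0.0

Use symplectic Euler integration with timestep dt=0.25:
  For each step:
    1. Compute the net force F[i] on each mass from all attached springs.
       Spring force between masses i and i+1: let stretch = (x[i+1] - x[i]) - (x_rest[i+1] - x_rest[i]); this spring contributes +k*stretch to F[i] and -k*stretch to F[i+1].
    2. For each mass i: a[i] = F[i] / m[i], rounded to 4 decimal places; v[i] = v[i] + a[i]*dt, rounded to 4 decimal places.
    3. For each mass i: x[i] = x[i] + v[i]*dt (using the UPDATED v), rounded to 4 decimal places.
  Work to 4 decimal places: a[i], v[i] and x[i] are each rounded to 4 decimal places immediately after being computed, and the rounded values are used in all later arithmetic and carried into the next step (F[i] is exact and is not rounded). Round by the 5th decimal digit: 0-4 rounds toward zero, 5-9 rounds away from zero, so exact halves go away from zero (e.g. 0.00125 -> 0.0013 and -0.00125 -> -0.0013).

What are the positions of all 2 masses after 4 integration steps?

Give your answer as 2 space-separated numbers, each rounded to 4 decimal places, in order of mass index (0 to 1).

Answer: 5.8341 10.1661

Derivation:
Step 0: x=[5.0000 11.0000] v=[0.0000 0.0000]
Step 1: x=[5.1250 10.8750] v=[0.5000 -0.5000]
Step 2: x=[5.3438 10.6563] v=[0.8750 -0.8750]
Step 3: x=[5.6016 10.3985] v=[1.0313 -1.0313]
Step 4: x=[5.8341 10.1661] v=[0.9298 -0.9298]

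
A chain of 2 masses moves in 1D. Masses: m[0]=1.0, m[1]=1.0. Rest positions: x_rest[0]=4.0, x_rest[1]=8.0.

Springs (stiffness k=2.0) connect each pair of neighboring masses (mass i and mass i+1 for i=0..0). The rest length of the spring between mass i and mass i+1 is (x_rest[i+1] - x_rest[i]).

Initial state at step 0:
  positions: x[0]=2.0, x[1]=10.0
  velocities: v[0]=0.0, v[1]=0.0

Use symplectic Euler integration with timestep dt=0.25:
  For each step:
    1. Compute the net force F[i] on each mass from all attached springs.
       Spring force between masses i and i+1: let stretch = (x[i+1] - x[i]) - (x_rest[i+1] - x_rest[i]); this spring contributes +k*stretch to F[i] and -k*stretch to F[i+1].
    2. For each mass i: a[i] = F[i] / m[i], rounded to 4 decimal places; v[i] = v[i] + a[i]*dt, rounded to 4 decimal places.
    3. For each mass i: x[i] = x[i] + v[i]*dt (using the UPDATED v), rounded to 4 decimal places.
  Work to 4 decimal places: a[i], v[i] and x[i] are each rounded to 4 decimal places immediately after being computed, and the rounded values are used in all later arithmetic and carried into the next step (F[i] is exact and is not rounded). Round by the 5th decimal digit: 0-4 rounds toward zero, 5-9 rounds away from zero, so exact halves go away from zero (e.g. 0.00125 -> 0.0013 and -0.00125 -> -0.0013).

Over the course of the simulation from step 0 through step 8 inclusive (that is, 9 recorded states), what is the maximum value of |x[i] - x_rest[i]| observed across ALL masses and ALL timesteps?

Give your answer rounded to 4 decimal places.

Answer: 2.0445

Derivation:
Step 0: x=[2.0000 10.0000] v=[0.0000 0.0000]
Step 1: x=[2.5000 9.5000] v=[2.0000 -2.0000]
Step 2: x=[3.3750 8.6250] v=[3.5000 -3.5000]
Step 3: x=[4.4063 7.5938] v=[4.1250 -4.1250]
Step 4: x=[5.3360 6.6641] v=[3.7188 -3.7188]
Step 5: x=[5.9317 6.0684] v=[2.3829 -2.3829]
Step 6: x=[6.0445 5.9556] v=[0.4513 -0.4513]
Step 7: x=[5.6462 6.3539] v=[-1.5932 1.5932]
Step 8: x=[4.8364 7.1638] v=[-3.2394 3.2394]
Max displacement = 2.0445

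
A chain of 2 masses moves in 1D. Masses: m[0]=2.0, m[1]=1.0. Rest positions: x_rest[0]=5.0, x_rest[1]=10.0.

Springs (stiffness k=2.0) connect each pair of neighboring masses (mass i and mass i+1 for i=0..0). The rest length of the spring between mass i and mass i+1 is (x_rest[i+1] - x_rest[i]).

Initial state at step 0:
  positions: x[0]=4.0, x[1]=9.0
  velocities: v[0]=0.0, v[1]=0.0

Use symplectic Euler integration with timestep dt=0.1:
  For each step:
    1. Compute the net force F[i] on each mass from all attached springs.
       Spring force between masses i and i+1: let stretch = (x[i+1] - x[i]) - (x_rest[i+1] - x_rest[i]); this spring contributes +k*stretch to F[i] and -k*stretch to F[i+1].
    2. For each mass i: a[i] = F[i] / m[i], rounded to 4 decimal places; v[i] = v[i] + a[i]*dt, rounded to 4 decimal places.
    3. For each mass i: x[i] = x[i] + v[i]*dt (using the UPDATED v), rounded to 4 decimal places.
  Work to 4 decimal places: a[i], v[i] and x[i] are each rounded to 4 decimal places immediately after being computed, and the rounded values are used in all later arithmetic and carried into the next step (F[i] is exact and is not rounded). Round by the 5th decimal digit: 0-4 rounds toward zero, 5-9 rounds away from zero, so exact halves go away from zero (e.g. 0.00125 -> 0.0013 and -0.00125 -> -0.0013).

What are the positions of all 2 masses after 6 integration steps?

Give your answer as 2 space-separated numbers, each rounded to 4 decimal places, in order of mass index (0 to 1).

Answer: 4.0000 9.0000

Derivation:
Step 0: x=[4.0000 9.0000] v=[0.0000 0.0000]
Step 1: x=[4.0000 9.0000] v=[0.0000 0.0000]
Step 2: x=[4.0000 9.0000] v=[0.0000 0.0000]
Step 3: x=[4.0000 9.0000] v=[0.0000 0.0000]
Step 4: x=[4.0000 9.0000] v=[0.0000 0.0000]
Step 5: x=[4.0000 9.0000] v=[0.0000 0.0000]
Step 6: x=[4.0000 9.0000] v=[0.0000 0.0000]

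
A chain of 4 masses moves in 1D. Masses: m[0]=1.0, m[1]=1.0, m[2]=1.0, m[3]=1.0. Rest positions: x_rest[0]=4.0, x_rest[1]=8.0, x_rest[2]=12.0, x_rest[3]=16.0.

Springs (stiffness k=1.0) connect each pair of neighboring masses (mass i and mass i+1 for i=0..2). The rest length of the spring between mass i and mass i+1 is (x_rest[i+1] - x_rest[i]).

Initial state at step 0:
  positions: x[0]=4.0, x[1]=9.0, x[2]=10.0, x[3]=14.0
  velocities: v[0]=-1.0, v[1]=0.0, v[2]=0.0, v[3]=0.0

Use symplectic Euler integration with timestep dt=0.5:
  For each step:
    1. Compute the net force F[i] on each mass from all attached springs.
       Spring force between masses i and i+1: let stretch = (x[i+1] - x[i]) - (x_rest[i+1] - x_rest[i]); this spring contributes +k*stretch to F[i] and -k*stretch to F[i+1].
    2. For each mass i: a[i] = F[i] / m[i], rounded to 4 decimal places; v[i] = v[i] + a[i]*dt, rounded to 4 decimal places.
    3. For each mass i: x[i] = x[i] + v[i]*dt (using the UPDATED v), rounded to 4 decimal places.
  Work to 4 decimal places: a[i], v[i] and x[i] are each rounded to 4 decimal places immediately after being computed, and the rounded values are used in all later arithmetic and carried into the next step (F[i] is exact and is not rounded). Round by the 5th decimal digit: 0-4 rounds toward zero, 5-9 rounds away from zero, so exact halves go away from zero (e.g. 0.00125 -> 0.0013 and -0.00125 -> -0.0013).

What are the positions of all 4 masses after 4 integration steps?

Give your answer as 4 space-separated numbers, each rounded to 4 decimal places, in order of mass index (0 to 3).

Answer: 2.3672 5.7344 11.3282 15.5704

Derivation:
Step 0: x=[4.0000 9.0000 10.0000 14.0000] v=[-1.0000 0.0000 0.0000 0.0000]
Step 1: x=[3.7500 8.0000 10.7500 14.0000] v=[-0.5000 -2.0000 1.5000 0.0000]
Step 2: x=[3.5625 6.6250 11.6250 14.1875] v=[-0.3750 -2.7500 1.7500 0.3750]
Step 3: x=[3.1406 5.7344 11.8907 14.7344] v=[-0.8438 -1.7813 0.5313 1.0938]
Step 4: x=[2.3672 5.7344 11.3282 15.5704] v=[-1.5469 -0.0001 -1.1250 1.6720]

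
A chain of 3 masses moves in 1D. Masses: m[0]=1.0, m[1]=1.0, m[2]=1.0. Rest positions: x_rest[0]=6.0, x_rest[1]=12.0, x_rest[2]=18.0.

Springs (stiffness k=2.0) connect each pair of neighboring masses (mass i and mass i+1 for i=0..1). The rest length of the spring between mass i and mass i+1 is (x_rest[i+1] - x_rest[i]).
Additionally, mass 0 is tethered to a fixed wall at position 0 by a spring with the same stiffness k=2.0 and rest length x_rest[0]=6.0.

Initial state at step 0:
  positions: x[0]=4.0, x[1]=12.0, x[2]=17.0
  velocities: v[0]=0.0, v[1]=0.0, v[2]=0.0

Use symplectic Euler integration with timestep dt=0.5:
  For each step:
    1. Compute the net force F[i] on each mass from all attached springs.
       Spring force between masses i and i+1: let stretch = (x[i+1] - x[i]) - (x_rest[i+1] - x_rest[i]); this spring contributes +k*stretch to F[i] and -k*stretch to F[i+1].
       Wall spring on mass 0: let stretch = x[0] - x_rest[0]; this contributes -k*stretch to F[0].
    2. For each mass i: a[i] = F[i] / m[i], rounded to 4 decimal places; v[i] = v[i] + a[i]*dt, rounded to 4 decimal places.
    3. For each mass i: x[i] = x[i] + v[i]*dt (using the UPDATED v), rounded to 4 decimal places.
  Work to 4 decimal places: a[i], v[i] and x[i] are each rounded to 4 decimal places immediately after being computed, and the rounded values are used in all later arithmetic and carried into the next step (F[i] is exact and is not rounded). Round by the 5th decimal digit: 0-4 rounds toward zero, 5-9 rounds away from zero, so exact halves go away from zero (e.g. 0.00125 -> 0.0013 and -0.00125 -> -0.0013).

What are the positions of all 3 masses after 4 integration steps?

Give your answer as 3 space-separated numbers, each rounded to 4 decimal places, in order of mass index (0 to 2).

Step 0: x=[4.0000 12.0000 17.0000] v=[0.0000 0.0000 0.0000]
Step 1: x=[6.0000 10.5000 17.5000] v=[4.0000 -3.0000 1.0000]
Step 2: x=[7.2500 10.2500 17.5000] v=[2.5000 -0.5000 0.0000]
Step 3: x=[6.3750 12.1250 16.8750] v=[-1.7500 3.7500 -1.2500]
Step 4: x=[5.1875 13.5000 16.8750] v=[-2.3750 2.7500 0.0000]

Answer: 5.1875 13.5000 16.8750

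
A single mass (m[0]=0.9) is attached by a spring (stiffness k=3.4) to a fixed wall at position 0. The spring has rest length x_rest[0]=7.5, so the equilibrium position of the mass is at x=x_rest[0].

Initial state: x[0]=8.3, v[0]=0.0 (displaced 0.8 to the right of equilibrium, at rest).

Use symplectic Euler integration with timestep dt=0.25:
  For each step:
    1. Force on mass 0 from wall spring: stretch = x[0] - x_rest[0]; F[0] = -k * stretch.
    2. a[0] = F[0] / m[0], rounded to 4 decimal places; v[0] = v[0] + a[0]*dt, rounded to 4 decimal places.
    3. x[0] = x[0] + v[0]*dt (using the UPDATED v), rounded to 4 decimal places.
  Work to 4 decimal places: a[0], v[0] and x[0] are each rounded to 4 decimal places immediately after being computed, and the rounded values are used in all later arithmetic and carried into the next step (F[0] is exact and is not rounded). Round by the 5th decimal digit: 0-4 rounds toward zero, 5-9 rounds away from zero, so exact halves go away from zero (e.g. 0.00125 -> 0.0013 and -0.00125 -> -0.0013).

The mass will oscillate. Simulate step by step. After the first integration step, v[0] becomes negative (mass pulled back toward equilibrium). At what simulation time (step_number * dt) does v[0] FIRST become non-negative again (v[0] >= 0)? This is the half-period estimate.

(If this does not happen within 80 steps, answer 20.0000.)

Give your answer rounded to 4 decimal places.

Step 0: x=[8.3000] v=[0.0000]
Step 1: x=[8.1111] v=[-0.7556]
Step 2: x=[7.7779] v=[-1.3328]
Step 3: x=[7.3791] v=[-1.5953]
Step 4: x=[7.0088] v=[-1.4811]
Step 5: x=[6.7545] v=[-1.0172]
Step 6: x=[6.6762] v=[-0.3131]
Step 7: x=[6.7924] v=[0.4649]
First v>=0 after going negative at step 7, time=1.7500

Answer: 1.7500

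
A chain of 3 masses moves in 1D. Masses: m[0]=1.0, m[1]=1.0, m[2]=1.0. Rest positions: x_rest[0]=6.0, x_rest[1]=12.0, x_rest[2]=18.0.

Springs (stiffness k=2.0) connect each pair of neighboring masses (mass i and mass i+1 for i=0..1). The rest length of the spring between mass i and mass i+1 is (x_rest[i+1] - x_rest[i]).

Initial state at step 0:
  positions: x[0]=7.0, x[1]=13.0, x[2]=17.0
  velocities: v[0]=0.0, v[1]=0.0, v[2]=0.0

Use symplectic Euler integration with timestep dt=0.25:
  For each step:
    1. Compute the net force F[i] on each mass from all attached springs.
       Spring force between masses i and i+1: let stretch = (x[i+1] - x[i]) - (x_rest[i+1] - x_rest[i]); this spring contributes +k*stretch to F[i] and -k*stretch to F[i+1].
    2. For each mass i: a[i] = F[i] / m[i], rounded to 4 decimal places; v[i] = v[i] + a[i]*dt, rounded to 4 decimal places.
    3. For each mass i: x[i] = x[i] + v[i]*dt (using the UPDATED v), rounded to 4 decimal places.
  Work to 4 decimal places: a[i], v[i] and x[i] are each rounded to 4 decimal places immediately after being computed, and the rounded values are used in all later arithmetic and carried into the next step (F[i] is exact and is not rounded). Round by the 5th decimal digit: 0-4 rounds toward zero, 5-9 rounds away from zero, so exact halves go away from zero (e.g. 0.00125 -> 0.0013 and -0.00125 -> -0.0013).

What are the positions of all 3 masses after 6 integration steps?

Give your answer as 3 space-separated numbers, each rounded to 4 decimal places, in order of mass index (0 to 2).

Answer: 5.8653 11.9002 19.2348

Derivation:
Step 0: x=[7.0000 13.0000 17.0000] v=[0.0000 0.0000 0.0000]
Step 1: x=[7.0000 12.7500 17.2500] v=[0.0000 -1.0000 1.0000]
Step 2: x=[6.9688 12.3438 17.6875] v=[-0.1250 -1.6250 1.7500]
Step 3: x=[6.8594 11.9336 18.2071] v=[-0.4375 -1.6407 2.0782]
Step 4: x=[6.6343 11.6733 18.6925] v=[-0.9004 -1.0411 1.9415]
Step 5: x=[6.2891 11.6606 19.0505] v=[-1.3809 -0.0510 1.4319]
Step 6: x=[5.8653 11.9002 19.2348] v=[-1.6952 0.9582 0.7370]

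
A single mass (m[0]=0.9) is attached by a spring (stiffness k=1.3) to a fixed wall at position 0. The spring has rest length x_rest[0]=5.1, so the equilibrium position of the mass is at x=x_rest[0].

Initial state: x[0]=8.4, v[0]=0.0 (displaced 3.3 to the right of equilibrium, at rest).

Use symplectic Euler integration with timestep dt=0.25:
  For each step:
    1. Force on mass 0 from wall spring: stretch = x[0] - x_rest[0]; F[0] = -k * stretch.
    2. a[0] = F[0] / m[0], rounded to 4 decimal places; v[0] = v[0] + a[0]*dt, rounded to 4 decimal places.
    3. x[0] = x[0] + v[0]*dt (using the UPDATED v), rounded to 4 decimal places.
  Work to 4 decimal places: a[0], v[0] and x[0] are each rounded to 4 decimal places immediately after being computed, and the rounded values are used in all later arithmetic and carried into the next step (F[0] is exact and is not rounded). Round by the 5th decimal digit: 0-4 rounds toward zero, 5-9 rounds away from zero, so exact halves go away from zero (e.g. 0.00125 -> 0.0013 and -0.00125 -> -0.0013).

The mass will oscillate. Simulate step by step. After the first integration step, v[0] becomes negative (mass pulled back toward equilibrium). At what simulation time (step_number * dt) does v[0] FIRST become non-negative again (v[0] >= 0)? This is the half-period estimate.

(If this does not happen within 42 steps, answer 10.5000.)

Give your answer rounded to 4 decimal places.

Answer: 2.7500

Derivation:
Step 0: x=[8.4000] v=[0.0000]
Step 1: x=[8.1021] v=[-1.1917]
Step 2: x=[7.5332] v=[-2.2758]
Step 3: x=[6.7446] v=[-3.1545]
Step 4: x=[5.8075] v=[-3.7484]
Step 5: x=[4.8065] v=[-4.0039]
Step 6: x=[3.8320] v=[-3.8979]
Step 7: x=[2.9720] v=[-3.4400]
Step 8: x=[2.3041] v=[-2.6716]
Step 9: x=[1.8886] v=[-1.6620]
Step 10: x=[1.7630] v=[-0.5023]
Step 11: x=[1.9387] v=[0.7027]
First v>=0 after going negative at step 11, time=2.7500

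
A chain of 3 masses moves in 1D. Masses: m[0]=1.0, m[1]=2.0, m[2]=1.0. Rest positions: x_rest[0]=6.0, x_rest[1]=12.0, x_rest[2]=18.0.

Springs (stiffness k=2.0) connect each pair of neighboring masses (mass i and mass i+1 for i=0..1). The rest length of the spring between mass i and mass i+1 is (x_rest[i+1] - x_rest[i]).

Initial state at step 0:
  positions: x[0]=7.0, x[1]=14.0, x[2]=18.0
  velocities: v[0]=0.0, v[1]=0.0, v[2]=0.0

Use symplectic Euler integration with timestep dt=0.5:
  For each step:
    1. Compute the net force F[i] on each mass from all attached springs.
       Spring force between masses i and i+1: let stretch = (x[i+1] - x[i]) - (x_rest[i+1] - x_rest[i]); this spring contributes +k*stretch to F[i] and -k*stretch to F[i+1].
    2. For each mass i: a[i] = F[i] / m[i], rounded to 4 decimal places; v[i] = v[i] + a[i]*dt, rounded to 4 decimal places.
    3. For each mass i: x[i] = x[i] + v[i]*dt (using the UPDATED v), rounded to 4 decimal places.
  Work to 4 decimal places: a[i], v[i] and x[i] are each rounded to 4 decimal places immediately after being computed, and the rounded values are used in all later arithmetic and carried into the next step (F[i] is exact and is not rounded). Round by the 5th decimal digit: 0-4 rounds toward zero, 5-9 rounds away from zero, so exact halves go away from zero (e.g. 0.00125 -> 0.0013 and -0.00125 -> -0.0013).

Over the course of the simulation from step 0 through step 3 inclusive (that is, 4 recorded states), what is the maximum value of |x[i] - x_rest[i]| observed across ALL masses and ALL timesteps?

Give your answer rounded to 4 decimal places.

Step 0: x=[7.0000 14.0000 18.0000] v=[0.0000 0.0000 0.0000]
Step 1: x=[7.5000 13.2500 19.0000] v=[1.0000 -1.5000 2.0000]
Step 2: x=[7.8750 12.5000 20.1250] v=[0.7500 -1.5000 2.2500]
Step 3: x=[7.5625 12.5000 20.4375] v=[-0.6250 0.0000 0.6250]
Max displacement = 2.4375

Answer: 2.4375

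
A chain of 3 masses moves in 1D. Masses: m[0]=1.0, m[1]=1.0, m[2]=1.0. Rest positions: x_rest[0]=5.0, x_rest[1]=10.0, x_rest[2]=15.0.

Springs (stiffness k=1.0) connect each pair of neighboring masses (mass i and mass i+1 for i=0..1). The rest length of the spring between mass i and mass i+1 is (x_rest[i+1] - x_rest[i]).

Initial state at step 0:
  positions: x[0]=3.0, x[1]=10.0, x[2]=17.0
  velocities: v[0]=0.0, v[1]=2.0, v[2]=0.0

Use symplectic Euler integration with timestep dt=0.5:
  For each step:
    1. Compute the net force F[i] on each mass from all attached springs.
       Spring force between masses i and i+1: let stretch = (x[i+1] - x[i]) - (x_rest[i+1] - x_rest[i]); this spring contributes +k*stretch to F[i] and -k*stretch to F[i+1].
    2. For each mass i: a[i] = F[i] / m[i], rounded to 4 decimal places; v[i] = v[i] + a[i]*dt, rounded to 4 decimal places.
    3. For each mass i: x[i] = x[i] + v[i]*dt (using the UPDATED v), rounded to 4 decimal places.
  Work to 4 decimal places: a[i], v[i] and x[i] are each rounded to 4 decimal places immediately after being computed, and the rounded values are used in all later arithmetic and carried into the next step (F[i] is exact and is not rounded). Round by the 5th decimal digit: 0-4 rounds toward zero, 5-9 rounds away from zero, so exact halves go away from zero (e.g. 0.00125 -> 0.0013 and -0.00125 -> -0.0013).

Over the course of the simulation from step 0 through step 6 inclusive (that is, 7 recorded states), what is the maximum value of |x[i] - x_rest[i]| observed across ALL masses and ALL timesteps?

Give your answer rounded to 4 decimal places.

Step 0: x=[3.0000 10.0000 17.0000] v=[0.0000 2.0000 0.0000]
Step 1: x=[3.5000 11.0000 16.5000] v=[1.0000 2.0000 -1.0000]
Step 2: x=[4.6250 11.5000 15.8750] v=[2.2500 1.0000 -1.2500]
Step 3: x=[6.2188 11.3750 15.4063] v=[3.1875 -0.2500 -0.9375]
Step 4: x=[7.8516 10.9688 15.1797] v=[3.2656 -0.8125 -0.4532]
Step 5: x=[9.0137 10.8360 15.1504] v=[2.3242 -0.2657 -0.0587]
Step 6: x=[9.3814 11.3262 15.2925] v=[0.7354 0.9804 0.2841]
Max displacement = 4.3814

Answer: 4.3814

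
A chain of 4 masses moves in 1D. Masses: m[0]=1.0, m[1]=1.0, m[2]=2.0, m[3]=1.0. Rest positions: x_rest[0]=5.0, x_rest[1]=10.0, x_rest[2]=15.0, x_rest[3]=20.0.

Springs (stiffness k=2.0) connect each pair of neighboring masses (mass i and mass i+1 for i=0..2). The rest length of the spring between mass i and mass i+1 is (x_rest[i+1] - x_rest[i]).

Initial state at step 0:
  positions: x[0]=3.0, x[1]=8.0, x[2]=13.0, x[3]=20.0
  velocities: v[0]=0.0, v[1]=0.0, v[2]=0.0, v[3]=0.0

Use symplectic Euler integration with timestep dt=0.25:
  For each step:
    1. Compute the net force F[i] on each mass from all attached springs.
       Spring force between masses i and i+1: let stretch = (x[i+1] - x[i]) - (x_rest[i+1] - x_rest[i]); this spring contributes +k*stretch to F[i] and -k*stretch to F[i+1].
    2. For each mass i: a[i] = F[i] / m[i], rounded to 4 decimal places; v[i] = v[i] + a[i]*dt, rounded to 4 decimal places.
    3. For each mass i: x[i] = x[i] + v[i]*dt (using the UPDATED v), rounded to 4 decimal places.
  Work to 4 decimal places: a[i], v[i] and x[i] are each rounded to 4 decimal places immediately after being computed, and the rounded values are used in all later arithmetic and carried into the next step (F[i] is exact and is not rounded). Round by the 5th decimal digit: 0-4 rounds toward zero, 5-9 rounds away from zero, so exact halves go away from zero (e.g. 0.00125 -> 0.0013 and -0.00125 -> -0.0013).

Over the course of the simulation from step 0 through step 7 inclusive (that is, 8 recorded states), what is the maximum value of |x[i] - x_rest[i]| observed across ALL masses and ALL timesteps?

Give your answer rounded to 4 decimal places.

Step 0: x=[3.0000 8.0000 13.0000 20.0000] v=[0.0000 0.0000 0.0000 0.0000]
Step 1: x=[3.0000 8.0000 13.1250 19.7500] v=[0.0000 0.0000 0.5000 -1.0000]
Step 2: x=[3.0000 8.0156 13.3438 19.2969] v=[0.0000 0.0625 0.8750 -1.8125]
Step 3: x=[3.0020 8.0703 13.6016 18.7246] v=[0.0078 0.2188 1.0312 -2.2891]
Step 4: x=[3.0125 8.1829 13.8339 18.1370] v=[0.0420 0.4503 0.9291 -2.3506]
Step 5: x=[3.0443 8.3556 13.9819 17.6365] v=[0.1272 0.6906 0.5921 -2.0022]
Step 6: x=[3.1150 8.5676 14.0067 17.3041] v=[0.2829 0.8481 0.0992 -1.3295]
Step 7: x=[3.2423 8.7780 13.8977 17.1846] v=[0.5092 0.8414 -0.4362 -0.4782]
Max displacement = 2.8154

Answer: 2.8154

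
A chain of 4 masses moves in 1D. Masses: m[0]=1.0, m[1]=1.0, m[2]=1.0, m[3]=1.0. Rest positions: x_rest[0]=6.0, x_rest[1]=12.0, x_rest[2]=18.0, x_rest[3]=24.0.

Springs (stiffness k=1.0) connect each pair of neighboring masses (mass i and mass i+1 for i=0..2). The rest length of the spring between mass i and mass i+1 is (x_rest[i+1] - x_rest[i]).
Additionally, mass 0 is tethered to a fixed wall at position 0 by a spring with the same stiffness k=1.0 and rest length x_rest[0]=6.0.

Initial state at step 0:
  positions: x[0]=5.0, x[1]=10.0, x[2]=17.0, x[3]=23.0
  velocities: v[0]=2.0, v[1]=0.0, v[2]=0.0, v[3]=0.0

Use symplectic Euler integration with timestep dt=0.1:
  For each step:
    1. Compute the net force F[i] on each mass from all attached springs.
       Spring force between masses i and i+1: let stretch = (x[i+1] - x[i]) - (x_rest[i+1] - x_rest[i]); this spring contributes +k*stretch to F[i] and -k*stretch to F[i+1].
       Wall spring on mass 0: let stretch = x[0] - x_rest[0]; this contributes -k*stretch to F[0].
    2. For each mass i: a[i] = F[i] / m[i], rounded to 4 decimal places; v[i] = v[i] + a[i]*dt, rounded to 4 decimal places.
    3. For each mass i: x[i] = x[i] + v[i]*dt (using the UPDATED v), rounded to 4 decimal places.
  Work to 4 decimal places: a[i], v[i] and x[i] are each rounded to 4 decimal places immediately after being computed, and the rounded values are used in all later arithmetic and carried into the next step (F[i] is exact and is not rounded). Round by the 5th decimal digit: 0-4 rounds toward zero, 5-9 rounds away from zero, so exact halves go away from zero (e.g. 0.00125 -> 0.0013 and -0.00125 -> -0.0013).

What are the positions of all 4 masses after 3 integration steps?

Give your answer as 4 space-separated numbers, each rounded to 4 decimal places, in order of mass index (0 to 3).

Answer: 5.5851 10.1254 16.9420 22.9995

Derivation:
Step 0: x=[5.0000 10.0000 17.0000 23.0000] v=[2.0000 0.0000 0.0000 0.0000]
Step 1: x=[5.2000 10.0200 16.9900 23.0000] v=[2.0000 0.2000 -0.1000 0.0000]
Step 2: x=[5.3962 10.0615 16.9704 22.9999] v=[1.9620 0.4150 -0.1960 -0.0010]
Step 3: x=[5.5851 10.1254 16.9420 22.9995] v=[1.8889 0.6394 -0.2839 -0.0040]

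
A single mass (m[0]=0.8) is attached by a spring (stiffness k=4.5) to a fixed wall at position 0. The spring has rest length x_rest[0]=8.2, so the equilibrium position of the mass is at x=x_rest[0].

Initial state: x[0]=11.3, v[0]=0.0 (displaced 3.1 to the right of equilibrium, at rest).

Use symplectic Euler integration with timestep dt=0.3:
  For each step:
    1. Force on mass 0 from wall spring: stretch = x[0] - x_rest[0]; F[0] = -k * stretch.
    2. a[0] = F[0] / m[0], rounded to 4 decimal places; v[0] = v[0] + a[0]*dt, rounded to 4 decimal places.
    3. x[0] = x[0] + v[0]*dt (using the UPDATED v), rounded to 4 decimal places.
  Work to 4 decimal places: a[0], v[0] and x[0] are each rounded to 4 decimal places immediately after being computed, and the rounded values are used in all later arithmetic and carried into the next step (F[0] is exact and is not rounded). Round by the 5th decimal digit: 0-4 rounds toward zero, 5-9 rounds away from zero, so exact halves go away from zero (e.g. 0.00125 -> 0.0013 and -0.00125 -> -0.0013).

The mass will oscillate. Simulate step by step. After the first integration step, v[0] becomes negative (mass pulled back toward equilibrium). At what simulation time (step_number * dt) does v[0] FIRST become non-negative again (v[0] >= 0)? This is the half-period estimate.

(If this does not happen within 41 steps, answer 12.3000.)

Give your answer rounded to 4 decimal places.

Answer: 1.5000

Derivation:
Step 0: x=[11.3000] v=[0.0000]
Step 1: x=[9.7306] v=[-5.2313]
Step 2: x=[7.3863] v=[-7.8142]
Step 3: x=[5.4540] v=[-6.4411]
Step 4: x=[4.9118] v=[-1.8072]
Step 5: x=[6.0343] v=[3.7416]
First v>=0 after going negative at step 5, time=1.5000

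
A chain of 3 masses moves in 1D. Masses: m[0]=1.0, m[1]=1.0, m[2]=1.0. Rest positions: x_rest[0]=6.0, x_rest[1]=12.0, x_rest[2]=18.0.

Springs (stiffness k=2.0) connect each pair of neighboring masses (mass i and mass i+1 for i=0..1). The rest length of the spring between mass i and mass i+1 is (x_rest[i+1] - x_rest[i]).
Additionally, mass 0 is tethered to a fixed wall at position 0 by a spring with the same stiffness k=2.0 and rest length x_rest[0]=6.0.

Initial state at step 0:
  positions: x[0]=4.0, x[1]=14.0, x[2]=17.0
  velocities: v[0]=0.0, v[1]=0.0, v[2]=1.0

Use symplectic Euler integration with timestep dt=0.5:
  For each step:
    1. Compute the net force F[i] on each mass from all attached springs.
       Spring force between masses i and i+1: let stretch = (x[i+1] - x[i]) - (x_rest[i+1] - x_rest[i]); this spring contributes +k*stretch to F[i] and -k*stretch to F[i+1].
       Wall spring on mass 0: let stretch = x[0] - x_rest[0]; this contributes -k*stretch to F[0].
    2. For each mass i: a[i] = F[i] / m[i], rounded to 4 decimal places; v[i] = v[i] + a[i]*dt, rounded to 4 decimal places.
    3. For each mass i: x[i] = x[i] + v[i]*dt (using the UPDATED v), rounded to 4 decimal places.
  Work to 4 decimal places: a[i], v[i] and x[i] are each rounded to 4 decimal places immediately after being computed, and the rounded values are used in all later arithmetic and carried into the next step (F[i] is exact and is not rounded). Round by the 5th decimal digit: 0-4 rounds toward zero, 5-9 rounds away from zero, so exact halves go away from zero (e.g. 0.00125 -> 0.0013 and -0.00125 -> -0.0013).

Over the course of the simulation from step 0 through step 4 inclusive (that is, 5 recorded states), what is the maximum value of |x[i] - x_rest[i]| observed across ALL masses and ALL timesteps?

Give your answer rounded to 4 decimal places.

Step 0: x=[4.0000 14.0000 17.0000] v=[0.0000 0.0000 1.0000]
Step 1: x=[7.0000 10.5000 19.0000] v=[6.0000 -7.0000 4.0000]
Step 2: x=[8.2500 9.5000 19.7500] v=[2.5000 -2.0000 1.5000]
Step 3: x=[6.0000 13.0000 18.3750] v=[-4.5000 7.0000 -2.7500]
Step 4: x=[4.2500 15.6875 17.3125] v=[-3.5000 5.3750 -2.1250]
Max displacement = 3.6875

Answer: 3.6875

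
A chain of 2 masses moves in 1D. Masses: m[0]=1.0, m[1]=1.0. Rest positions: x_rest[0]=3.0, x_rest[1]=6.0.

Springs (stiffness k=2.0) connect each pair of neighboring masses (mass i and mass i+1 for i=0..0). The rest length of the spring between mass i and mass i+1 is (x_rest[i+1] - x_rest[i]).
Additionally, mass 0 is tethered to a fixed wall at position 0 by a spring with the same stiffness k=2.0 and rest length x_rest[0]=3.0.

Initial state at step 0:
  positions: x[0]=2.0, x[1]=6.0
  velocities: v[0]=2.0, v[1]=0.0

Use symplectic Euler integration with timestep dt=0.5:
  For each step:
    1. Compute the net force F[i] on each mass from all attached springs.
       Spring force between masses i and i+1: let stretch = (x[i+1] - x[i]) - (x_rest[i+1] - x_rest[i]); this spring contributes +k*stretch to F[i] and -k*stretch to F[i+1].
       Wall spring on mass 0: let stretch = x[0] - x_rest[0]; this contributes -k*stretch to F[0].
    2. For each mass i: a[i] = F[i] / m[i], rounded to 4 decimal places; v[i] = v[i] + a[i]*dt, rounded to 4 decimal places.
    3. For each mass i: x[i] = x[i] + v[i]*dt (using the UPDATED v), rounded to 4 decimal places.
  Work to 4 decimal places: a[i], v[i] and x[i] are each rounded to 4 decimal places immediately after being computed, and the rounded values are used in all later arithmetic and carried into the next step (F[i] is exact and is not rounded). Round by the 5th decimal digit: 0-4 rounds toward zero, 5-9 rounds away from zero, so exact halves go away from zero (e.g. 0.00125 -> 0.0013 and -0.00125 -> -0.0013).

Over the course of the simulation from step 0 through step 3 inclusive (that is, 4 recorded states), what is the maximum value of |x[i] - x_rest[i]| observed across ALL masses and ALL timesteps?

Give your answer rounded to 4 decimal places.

Answer: 1.7500

Derivation:
Step 0: x=[2.0000 6.0000] v=[2.0000 0.0000]
Step 1: x=[4.0000 5.5000] v=[4.0000 -1.0000]
Step 2: x=[4.7500 5.7500] v=[1.5000 0.5000]
Step 3: x=[3.6250 7.0000] v=[-2.2500 2.5000]
Max displacement = 1.7500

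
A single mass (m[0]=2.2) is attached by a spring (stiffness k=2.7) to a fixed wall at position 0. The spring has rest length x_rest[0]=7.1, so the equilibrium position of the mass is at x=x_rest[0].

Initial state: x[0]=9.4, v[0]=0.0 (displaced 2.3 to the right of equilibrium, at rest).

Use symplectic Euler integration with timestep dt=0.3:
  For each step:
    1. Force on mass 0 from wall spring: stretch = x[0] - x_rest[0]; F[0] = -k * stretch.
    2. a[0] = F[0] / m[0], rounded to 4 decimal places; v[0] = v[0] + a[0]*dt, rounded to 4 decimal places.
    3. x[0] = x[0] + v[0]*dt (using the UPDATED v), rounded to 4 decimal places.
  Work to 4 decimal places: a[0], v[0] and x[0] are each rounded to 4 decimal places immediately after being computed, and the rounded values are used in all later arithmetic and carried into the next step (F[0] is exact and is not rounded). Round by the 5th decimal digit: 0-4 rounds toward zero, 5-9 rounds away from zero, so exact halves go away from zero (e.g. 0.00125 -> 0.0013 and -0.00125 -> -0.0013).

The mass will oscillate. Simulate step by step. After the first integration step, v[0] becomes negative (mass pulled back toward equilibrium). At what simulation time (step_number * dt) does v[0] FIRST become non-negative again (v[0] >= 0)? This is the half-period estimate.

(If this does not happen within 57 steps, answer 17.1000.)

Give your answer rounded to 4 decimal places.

Answer: 3.0000

Derivation:
Step 0: x=[9.4000] v=[0.0000]
Step 1: x=[9.1460] v=[-0.8468]
Step 2: x=[8.6660] v=[-1.6001]
Step 3: x=[8.0130] v=[-2.1767]
Step 4: x=[7.2591] v=[-2.5129]
Step 5: x=[6.4877] v=[-2.5715]
Step 6: x=[5.7839] v=[-2.3461]
Step 7: x=[5.2255] v=[-1.8615]
Step 8: x=[4.8741] v=[-1.1714]
Step 9: x=[4.7685] v=[-0.3519]
Step 10: x=[4.9205] v=[0.5065]
First v>=0 after going negative at step 10, time=3.0000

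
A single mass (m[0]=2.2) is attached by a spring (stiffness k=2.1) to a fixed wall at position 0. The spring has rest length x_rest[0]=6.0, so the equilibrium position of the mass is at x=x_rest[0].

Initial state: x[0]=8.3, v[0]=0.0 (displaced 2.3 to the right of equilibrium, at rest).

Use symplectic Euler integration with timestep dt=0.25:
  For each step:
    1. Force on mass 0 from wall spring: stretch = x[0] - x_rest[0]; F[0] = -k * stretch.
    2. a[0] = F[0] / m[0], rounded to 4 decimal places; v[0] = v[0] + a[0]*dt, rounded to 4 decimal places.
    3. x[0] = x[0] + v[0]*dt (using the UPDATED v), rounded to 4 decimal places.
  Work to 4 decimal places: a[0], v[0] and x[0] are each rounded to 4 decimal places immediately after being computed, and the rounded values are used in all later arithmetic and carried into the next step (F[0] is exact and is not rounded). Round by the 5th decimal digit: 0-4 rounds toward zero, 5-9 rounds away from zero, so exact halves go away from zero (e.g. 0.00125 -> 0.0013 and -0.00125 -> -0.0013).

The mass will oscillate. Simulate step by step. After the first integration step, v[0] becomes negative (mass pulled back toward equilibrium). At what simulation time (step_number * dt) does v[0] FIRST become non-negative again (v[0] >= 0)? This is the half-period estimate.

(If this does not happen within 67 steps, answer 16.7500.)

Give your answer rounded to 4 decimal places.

Answer: 3.2500

Derivation:
Step 0: x=[8.3000] v=[0.0000]
Step 1: x=[8.1628] v=[-0.5489]
Step 2: x=[7.8966] v=[-1.0650]
Step 3: x=[7.5172] v=[-1.5176]
Step 4: x=[7.0473] v=[-1.8797]
Step 5: x=[6.5149] v=[-2.1296]
Step 6: x=[5.9518] v=[-2.2525]
Step 7: x=[5.3916] v=[-2.2410]
Step 8: x=[4.8677] v=[-2.0958]
Step 9: x=[4.4113] v=[-1.8256]
Step 10: x=[4.0497] v=[-1.4465]
Step 11: x=[3.8044] v=[-0.9811]
Step 12: x=[3.6901] v=[-0.4572]
Step 13: x=[3.7136] v=[0.0940]
First v>=0 after going negative at step 13, time=3.2500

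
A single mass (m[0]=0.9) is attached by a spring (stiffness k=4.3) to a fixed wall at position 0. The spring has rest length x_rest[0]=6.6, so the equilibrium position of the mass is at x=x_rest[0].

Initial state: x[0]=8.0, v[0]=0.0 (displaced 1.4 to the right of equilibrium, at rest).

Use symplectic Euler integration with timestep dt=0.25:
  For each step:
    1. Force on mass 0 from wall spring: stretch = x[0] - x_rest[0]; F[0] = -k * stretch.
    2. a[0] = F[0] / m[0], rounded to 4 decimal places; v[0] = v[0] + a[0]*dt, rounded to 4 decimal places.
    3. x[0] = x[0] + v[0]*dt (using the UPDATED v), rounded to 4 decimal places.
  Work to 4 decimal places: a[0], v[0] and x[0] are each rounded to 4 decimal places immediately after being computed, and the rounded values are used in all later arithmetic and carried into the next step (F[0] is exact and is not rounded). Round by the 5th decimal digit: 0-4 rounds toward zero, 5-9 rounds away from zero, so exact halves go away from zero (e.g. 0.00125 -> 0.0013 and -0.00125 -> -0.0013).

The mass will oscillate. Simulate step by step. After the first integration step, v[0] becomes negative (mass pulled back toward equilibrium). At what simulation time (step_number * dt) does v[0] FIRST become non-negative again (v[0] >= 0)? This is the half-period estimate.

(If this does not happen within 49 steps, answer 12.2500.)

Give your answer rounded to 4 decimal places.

Step 0: x=[8.0000] v=[0.0000]
Step 1: x=[7.5820] v=[-1.6722]
Step 2: x=[6.8707] v=[-2.8452]
Step 3: x=[6.0786] v=[-3.1685]
Step 4: x=[5.4422] v=[-2.5457]
Step 5: x=[5.1515] v=[-1.1628]
Step 6: x=[5.2934] v=[0.5674]
First v>=0 after going negative at step 6, time=1.5000

Answer: 1.5000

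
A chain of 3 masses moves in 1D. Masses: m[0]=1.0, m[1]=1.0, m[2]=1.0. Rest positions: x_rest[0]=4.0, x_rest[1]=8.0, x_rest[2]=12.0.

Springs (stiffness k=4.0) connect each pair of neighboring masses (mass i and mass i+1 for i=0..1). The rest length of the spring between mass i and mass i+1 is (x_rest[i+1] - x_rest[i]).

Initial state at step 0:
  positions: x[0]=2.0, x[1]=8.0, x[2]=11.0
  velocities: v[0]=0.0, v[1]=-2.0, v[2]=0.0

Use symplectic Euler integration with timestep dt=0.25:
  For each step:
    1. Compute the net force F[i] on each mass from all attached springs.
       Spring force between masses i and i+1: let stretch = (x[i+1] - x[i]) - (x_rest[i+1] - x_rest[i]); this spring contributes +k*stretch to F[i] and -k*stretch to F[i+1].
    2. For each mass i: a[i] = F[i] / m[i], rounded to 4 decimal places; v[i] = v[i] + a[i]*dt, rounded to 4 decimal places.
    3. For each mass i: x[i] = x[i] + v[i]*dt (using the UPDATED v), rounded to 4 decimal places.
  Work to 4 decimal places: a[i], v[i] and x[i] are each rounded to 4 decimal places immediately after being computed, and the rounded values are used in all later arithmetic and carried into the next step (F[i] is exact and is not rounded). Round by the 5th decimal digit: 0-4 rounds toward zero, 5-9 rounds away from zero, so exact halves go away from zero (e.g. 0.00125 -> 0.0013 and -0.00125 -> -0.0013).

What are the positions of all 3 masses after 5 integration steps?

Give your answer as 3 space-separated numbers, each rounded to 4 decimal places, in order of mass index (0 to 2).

Step 0: x=[2.0000 8.0000 11.0000] v=[0.0000 -2.0000 0.0000]
Step 1: x=[2.5000 6.7500 11.2500] v=[2.0000 -5.0000 1.0000]
Step 2: x=[3.0625 5.5625 11.3750] v=[2.2500 -4.7500 0.5000]
Step 3: x=[3.2500 5.2031 11.0469] v=[0.7500 -1.4375 -1.3125]
Step 4: x=[2.9258 5.8164 10.2578] v=[-1.2969 2.4532 -3.1563]
Step 5: x=[2.3242 6.8174 9.3584] v=[-2.4063 4.0040 -3.5977]

Answer: 2.3242 6.8174 9.3584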